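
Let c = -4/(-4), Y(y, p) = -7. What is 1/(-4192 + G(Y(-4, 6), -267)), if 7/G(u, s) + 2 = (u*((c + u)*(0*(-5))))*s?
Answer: -2/8391 ≈ -0.00023835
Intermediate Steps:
c = 1 (c = -4*(-¼) = 1)
G(u, s) = -7/2 (G(u, s) = 7/(-2 + (u*((1 + u)*(0*(-5))))*s) = 7/(-2 + (u*((1 + u)*0))*s) = 7/(-2 + (u*0)*s) = 7/(-2 + 0*s) = 7/(-2 + 0) = 7/(-2) = 7*(-½) = -7/2)
1/(-4192 + G(Y(-4, 6), -267)) = 1/(-4192 - 7/2) = 1/(-8391/2) = -2/8391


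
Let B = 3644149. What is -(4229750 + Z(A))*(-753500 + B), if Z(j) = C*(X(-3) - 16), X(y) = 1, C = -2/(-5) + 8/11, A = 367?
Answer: -134493411024536/11 ≈ -1.2227e+13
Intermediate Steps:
C = 62/55 (C = -2*(-⅕) + 8*(1/11) = ⅖ + 8/11 = 62/55 ≈ 1.1273)
Z(j) = -186/11 (Z(j) = 62*(1 - 16)/55 = (62/55)*(-15) = -186/11)
-(4229750 + Z(A))*(-753500 + B) = -(4229750 - 186/11)*(-753500 + 3644149) = -46527064*2890649/11 = -1*134493411024536/11 = -134493411024536/11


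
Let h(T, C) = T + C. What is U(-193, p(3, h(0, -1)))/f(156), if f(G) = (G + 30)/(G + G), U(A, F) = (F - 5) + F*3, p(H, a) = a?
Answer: -468/31 ≈ -15.097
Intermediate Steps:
h(T, C) = C + T
U(A, F) = -5 + 4*F (U(A, F) = (-5 + F) + 3*F = -5 + 4*F)
f(G) = (30 + G)/(2*G) (f(G) = (30 + G)/((2*G)) = (30 + G)*(1/(2*G)) = (30 + G)/(2*G))
U(-193, p(3, h(0, -1)))/f(156) = (-5 + 4*(-1 + 0))/(((½)*(30 + 156)/156)) = (-5 + 4*(-1))/(((½)*(1/156)*186)) = (-5 - 4)/(31/52) = -9*52/31 = -468/31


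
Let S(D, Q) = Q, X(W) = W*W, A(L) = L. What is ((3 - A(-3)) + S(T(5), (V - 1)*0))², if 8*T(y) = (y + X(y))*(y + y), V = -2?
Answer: 36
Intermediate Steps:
X(W) = W²
T(y) = y*(y + y²)/4 (T(y) = ((y + y²)*(y + y))/8 = ((y + y²)*(2*y))/8 = (2*y*(y + y²))/8 = y*(y + y²)/4)
((3 - A(-3)) + S(T(5), (V - 1)*0))² = ((3 - 1*(-3)) + (-2 - 1)*0)² = ((3 + 3) - 3*0)² = (6 + 0)² = 6² = 36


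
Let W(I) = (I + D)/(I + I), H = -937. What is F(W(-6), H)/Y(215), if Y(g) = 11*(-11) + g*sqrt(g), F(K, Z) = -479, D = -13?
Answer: 479/(121 - 215*sqrt(215)) ≈ -0.15801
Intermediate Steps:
W(I) = (-13 + I)/(2*I) (W(I) = (I - 13)/(I + I) = (-13 + I)/((2*I)) = (-13 + I)*(1/(2*I)) = (-13 + I)/(2*I))
Y(g) = -121 + g**(3/2)
F(W(-6), H)/Y(215) = -479/(-121 + 215**(3/2)) = -479/(-121 + 215*sqrt(215))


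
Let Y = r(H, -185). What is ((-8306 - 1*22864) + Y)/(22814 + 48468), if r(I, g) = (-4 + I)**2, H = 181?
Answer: 159/71282 ≈ 0.0022306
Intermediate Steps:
Y = 31329 (Y = (-4 + 181)**2 = 177**2 = 31329)
((-8306 - 1*22864) + Y)/(22814 + 48468) = ((-8306 - 1*22864) + 31329)/(22814 + 48468) = ((-8306 - 22864) + 31329)/71282 = (-31170 + 31329)*(1/71282) = 159*(1/71282) = 159/71282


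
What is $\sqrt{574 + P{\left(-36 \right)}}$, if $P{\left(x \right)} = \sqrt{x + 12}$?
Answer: $\sqrt{574 + 2 i \sqrt{6}} \approx 23.959 + 0.1022 i$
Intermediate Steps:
$P{\left(x \right)} = \sqrt{12 + x}$
$\sqrt{574 + P{\left(-36 \right)}} = \sqrt{574 + \sqrt{12 - 36}} = \sqrt{574 + \sqrt{-24}} = \sqrt{574 + 2 i \sqrt{6}}$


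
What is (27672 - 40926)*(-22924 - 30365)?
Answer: 706292406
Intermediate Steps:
(27672 - 40926)*(-22924 - 30365) = -13254*(-53289) = 706292406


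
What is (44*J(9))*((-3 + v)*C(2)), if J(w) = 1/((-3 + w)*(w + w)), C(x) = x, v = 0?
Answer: -22/9 ≈ -2.4444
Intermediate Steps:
J(w) = 1/(2*w*(-3 + w)) (J(w) = 1/((-3 + w)*(2*w)) = 1/(2*w*(-3 + w)))
(44*J(9))*((-3 + v)*C(2)) = (44*((1/2)/(9*(-3 + 9))))*((-3 + 0)*2) = (44*((1/2)*(1/9)/6))*(-3*2) = (44*((1/2)*(1/9)*(1/6)))*(-6) = (44*(1/108))*(-6) = (11/27)*(-6) = -22/9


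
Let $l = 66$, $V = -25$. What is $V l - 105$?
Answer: $-1755$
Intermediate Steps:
$V l - 105 = \left(-25\right) 66 - 105 = -1650 - 105 = -1755$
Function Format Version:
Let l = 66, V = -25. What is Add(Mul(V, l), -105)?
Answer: -1755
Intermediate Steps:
Add(Mul(V, l), -105) = Add(Mul(-25, 66), -105) = Add(-1650, -105) = -1755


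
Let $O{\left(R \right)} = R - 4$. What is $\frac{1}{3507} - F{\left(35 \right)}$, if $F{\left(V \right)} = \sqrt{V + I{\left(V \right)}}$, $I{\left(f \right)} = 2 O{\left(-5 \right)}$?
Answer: $\frac{1}{3507} - \sqrt{17} \approx -4.1228$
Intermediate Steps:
$O{\left(R \right)} = -4 + R$
$I{\left(f \right)} = -18$ ($I{\left(f \right)} = 2 \left(-4 - 5\right) = 2 \left(-9\right) = -18$)
$F{\left(V \right)} = \sqrt{-18 + V}$ ($F{\left(V \right)} = \sqrt{V - 18} = \sqrt{-18 + V}$)
$\frac{1}{3507} - F{\left(35 \right)} = \frac{1}{3507} - \sqrt{-18 + 35} = \frac{1}{3507} - \sqrt{17}$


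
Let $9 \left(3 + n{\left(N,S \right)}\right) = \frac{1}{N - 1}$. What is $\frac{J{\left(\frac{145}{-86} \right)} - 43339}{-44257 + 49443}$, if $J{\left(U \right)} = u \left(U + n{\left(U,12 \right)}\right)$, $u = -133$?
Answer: $- \frac{1090905311}{132460812} \approx -8.2357$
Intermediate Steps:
$n{\left(N,S \right)} = -3 + \frac{1}{9 \left(-1 + N\right)}$ ($n{\left(N,S \right)} = -3 + \frac{1}{9 \left(N - 1\right)} = -3 + \frac{1}{9 \left(-1 + N\right)}$)
$J{\left(U \right)} = - 133 U - \frac{133 \left(28 - 27 U\right)}{9 \left(-1 + U\right)}$ ($J{\left(U \right)} = - 133 \left(U + \frac{28 - 27 U}{9 \left(-1 + U\right)}\right) = - 133 U - \frac{133 \left(28 - 27 U\right)}{9 \left(-1 + U\right)}$)
$\frac{J{\left(\frac{145}{-86} \right)} - 43339}{-44257 + 49443} = \frac{\frac{133 \left(-28 - 9 \left(\frac{145}{-86}\right)^{2} + 36 \frac{145}{-86}\right)}{9 \left(-1 + \frac{145}{-86}\right)} - 43339}{-44257 + 49443} = \frac{\frac{133 \left(-28 - 9 \left(145 \left(- \frac{1}{86}\right)\right)^{2} + 36 \cdot 145 \left(- \frac{1}{86}\right)\right)}{9 \left(-1 + 145 \left(- \frac{1}{86}\right)\right)} - 43339}{5186} = \left(\frac{133 \left(-28 - 9 \left(- \frac{145}{86}\right)^{2} + 36 \left(- \frac{145}{86}\right)\right)}{9 \left(-1 - \frac{145}{86}\right)} - 43339\right) \frac{1}{5186} = \left(\frac{133 \left(-28 - \frac{189225}{7396} - \frac{2610}{43}\right)}{9 \left(- \frac{231}{86}\right)} - 43339\right) \frac{1}{5186} = \left(\frac{133}{9} \left(- \frac{86}{231}\right) \left(-28 - \frac{189225}{7396} - \frac{2610}{43}\right) - 43339\right) \frac{1}{5186} = \left(\frac{133}{9} \left(- \frac{86}{231}\right) \left(- \frac{845233}{7396}\right) - 43339\right) \frac{1}{5186} = \left(\frac{16059427}{25542} - 43339\right) \frac{1}{5186} = \left(- \frac{1090905311}{25542}\right) \frac{1}{5186} = - \frac{1090905311}{132460812}$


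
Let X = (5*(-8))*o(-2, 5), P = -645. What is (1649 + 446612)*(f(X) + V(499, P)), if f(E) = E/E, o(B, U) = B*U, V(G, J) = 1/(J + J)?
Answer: 577808429/1290 ≈ 4.4791e+5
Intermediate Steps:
V(G, J) = 1/(2*J)
X = 400 (X = (5*(-8))*(-2*5) = -40*(-10) = 400)
f(E) = 1
(1649 + 446612)*(f(X) + V(499, P)) = (1649 + 446612)*(1 + (½)/(-645)) = 448261*(1 + (½)*(-1/645)) = 448261*(1 - 1/1290) = 448261*(1289/1290) = 577808429/1290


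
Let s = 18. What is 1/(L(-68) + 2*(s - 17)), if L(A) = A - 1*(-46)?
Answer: -1/20 ≈ -0.050000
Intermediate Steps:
L(A) = 46 + A (L(A) = A + 46 = 46 + A)
1/(L(-68) + 2*(s - 17)) = 1/((46 - 68) + 2*(18 - 17)) = 1/(-22 + 2*1) = 1/(-22 + 2) = 1/(-20) = -1/20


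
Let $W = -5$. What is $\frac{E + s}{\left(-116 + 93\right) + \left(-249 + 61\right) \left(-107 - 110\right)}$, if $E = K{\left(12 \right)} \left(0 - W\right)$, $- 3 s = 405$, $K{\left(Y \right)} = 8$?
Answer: $- \frac{95}{40773} \approx -0.00233$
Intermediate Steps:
$s = -135$ ($s = \left(- \frac{1}{3}\right) 405 = -135$)
$E = 40$ ($E = 8 \left(0 - -5\right) = 8 \left(0 + 5\right) = 8 \cdot 5 = 40$)
$\frac{E + s}{\left(-116 + 93\right) + \left(-249 + 61\right) \left(-107 - 110\right)} = \frac{40 - 135}{\left(-116 + 93\right) + \left(-249 + 61\right) \left(-107 - 110\right)} = - \frac{95}{-23 - -40796} = - \frac{95}{-23 + 40796} = - \frac{95}{40773}$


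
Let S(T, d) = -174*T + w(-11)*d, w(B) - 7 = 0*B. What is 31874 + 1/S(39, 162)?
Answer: 180151847/5652 ≈ 31874.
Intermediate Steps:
w(B) = 7 (w(B) = 7 + 0*B = 7 + 0 = 7)
S(T, d) = -174*T + 7*d
31874 + 1/S(39, 162) = 31874 + 1/(-174*39 + 7*162) = 31874 + 1/(-6786 + 1134) = 31874 + 1/(-5652) = 31874 - 1/5652 = 180151847/5652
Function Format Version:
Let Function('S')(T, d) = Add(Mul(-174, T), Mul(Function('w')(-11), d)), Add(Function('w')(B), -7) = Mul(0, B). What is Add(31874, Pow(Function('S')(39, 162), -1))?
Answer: Rational(180151847, 5652) ≈ 31874.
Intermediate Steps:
Function('w')(B) = 7 (Function('w')(B) = Add(7, Mul(0, B)) = Add(7, 0) = 7)
Function('S')(T, d) = Add(Mul(-174, T), Mul(7, d))
Add(31874, Pow(Function('S')(39, 162), -1)) = Add(31874, Pow(Add(Mul(-174, 39), Mul(7, 162)), -1)) = Add(31874, Pow(Add(-6786, 1134), -1)) = Add(31874, Pow(-5652, -1)) = Add(31874, Rational(-1, 5652)) = Rational(180151847, 5652)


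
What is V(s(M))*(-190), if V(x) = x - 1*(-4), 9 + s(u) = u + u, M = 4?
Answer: -570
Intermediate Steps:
s(u) = -9 + 2*u (s(u) = -9 + (u + u) = -9 + 2*u)
V(x) = 4 + x (V(x) = x + 4 = 4 + x)
V(s(M))*(-190) = (4 + (-9 + 2*4))*(-190) = (4 + (-9 + 8))*(-190) = (4 - 1)*(-190) = 3*(-190) = -570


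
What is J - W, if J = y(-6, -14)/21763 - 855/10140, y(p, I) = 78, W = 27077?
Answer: -398352271439/14711788 ≈ -27077.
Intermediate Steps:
J = -1187763/14711788 (J = 78/21763 - 855/10140 = 78*(1/21763) - 855*1/10140 = 78/21763 - 57/676 = -1187763/14711788 ≈ -0.080735)
J - W = -1187763/14711788 - 1*27077 = -1187763/14711788 - 27077 = -398352271439/14711788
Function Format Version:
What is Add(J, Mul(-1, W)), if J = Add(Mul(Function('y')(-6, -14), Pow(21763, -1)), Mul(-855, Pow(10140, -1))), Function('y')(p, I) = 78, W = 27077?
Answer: Rational(-398352271439, 14711788) ≈ -27077.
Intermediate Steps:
J = Rational(-1187763, 14711788) (J = Add(Mul(78, Pow(21763, -1)), Mul(-855, Pow(10140, -1))) = Add(Mul(78, Rational(1, 21763)), Mul(-855, Rational(1, 10140))) = Add(Rational(78, 21763), Rational(-57, 676)) = Rational(-1187763, 14711788) ≈ -0.080735)
Add(J, Mul(-1, W)) = Add(Rational(-1187763, 14711788), Mul(-1, 27077)) = Add(Rational(-1187763, 14711788), -27077) = Rational(-398352271439, 14711788)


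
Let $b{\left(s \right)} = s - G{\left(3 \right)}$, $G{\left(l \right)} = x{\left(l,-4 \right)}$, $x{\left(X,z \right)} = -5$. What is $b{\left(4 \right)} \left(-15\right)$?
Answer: $-135$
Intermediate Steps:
$G{\left(l \right)} = -5$
$b{\left(s \right)} = 5 + s$ ($b{\left(s \right)} = s - -5 = s + 5 = 5 + s$)
$b{\left(4 \right)} \left(-15\right) = \left(5 + 4\right) \left(-15\right) = 9 \left(-15\right) = -135$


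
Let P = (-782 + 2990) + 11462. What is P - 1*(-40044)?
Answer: 53714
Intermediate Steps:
P = 13670 (P = 2208 + 11462 = 13670)
P - 1*(-40044) = 13670 - 1*(-40044) = 13670 + 40044 = 53714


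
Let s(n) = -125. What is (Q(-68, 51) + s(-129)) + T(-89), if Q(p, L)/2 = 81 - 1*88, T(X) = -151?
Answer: -290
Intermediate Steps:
Q(p, L) = -14 (Q(p, L) = 2*(81 - 1*88) = 2*(81 - 88) = 2*(-7) = -14)
(Q(-68, 51) + s(-129)) + T(-89) = (-14 - 125) - 151 = -139 - 151 = -290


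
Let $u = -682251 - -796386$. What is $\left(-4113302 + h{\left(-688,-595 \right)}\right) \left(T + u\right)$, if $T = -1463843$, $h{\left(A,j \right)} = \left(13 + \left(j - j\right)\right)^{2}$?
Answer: $5551528515164$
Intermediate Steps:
$u = 114135$ ($u = -682251 + 796386 = 114135$)
$h{\left(A,j \right)} = 169$ ($h{\left(A,j \right)} = \left(13 + 0\right)^{2} = 13^{2} = 169$)
$\left(-4113302 + h{\left(-688,-595 \right)}\right) \left(T + u\right) = \left(-4113302 + 169\right) \left(-1463843 + 114135\right) = \left(-4113133\right) \left(-1349708\right) = 5551528515164$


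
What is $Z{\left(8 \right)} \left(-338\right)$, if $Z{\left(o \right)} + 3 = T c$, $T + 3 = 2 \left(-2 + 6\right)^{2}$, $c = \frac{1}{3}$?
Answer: $- \frac{6760}{3} \approx -2253.3$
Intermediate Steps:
$c = \frac{1}{3} \approx 0.33333$
$T = 29$ ($T = -3 + 2 \left(-2 + 6\right)^{2} = -3 + 2 \cdot 4^{2} = -3 + 2 \cdot 16 = -3 + 32 = 29$)
$Z{\left(o \right)} = \frac{20}{3}$ ($Z{\left(o \right)} = -3 + 29 \cdot \frac{1}{3} = -3 + \frac{29}{3} = \frac{20}{3}$)
$Z{\left(8 \right)} \left(-338\right) = \frac{20}{3} \left(-338\right) = - \frac{6760}{3}$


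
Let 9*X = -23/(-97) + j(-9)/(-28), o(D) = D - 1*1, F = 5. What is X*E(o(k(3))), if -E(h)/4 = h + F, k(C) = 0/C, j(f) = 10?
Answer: 1304/6111 ≈ 0.21339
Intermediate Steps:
k(C) = 0
o(D) = -1 + D (o(D) = D - 1 = -1 + D)
X = -163/12222 (X = (-23/(-97) + 10/(-28))/9 = (-23*(-1/97) + 10*(-1/28))/9 = (23/97 - 5/14)/9 = (1/9)*(-163/1358) = -163/12222 ≈ -0.013337)
E(h) = -20 - 4*h (E(h) = -4*(h + 5) = -4*(5 + h) = -20 - 4*h)
X*E(o(k(3))) = -163*(-20 - 4*(-1 + 0))/12222 = -163*(-20 - 4*(-1))/12222 = -163*(-20 + 4)/12222 = -163/12222*(-16) = 1304/6111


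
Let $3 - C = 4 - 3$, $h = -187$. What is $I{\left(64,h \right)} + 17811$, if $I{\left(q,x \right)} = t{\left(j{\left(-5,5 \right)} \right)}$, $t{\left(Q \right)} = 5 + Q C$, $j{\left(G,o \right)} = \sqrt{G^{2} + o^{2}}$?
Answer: $17816 + 10 \sqrt{2} \approx 17830.0$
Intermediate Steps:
$C = 2$ ($C = 3 - \left(4 - 3\right) = 3 - 1 = 2$)
$t{\left(Q \right)} = 5 + 2 Q$ ($t{\left(Q \right)} = 5 + Q 2 = 5 + 2 Q$)
$I{\left(q,x \right)} = 5 + 10 \sqrt{2}$ ($I{\left(q,x \right)} = 5 + 2 \sqrt{\left(-5\right)^{2} + 5^{2}} = 5 + 2 \sqrt{25 + 25} = 5 + 2 \sqrt{50} = 5 + 2 \cdot 5 \sqrt{2} = 5 + 10 \sqrt{2}$)
$I{\left(64,h \right)} + 17811 = \left(5 + 10 \sqrt{2}\right) + 17811 = 17816 + 10 \sqrt{2}$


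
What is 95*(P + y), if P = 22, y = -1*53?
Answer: -2945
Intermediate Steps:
y = -53
95*(P + y) = 95*(22 - 53) = 95*(-31) = -2945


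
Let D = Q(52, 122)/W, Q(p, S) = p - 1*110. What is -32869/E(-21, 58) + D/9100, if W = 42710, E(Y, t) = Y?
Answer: 912492743413/582991500 ≈ 1565.2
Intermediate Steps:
Q(p, S) = -110 + p (Q(p, S) = p - 110 = -110 + p)
D = -29/21355 (D = (-110 + 52)/42710 = -58*1/42710 = -29/21355 ≈ -0.0013580)
-32869/E(-21, 58) + D/9100 = -32869/(-21) - 29/21355/9100 = -32869*(-1/21) - 29/21355*1/9100 = 32869/21 - 29/194330500 = 912492743413/582991500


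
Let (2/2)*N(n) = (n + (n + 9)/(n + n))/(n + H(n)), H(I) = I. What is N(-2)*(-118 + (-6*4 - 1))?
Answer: -2145/16 ≈ -134.06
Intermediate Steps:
N(n) = (n + (9 + n)/(2*n))/(2*n) (N(n) = (n + (n + 9)/(n + n))/(n + n) = (n + (9 + n)/((2*n)))/((2*n)) = (n + (9 + n)*(1/(2*n)))*(1/(2*n)) = (n + (9 + n)/(2*n))*(1/(2*n)) = (n + (9 + n)/(2*n))/(2*n))
N(-2)*(-118 + (-6*4 - 1)) = ((1/4)*(9 - 2 + 2*(-2)**2)/(-2)**2)*(-118 + (-6*4 - 1)) = ((1/4)*(1/4)*(9 - 2 + 2*4))*(-118 + (-24 - 1)) = ((1/4)*(1/4)*(9 - 2 + 8))*(-118 - 25) = ((1/4)*(1/4)*15)*(-143) = (15/16)*(-143) = -2145/16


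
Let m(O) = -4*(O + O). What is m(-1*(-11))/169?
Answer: -88/169 ≈ -0.52071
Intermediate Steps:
m(O) = -8*O
m(-1*(-11))/169 = -(-8)*(-11)/169 = -8*11*(1/169) = -88*1/169 = -88/169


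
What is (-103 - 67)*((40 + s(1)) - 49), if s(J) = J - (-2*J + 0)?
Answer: 1020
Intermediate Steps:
s(J) = 3*J (s(J) = J - (-2)*J = J + 2*J = 3*J)
(-103 - 67)*((40 + s(1)) - 49) = (-103 - 67)*((40 + 3*1) - 49) = -170*((40 + 3) - 49) = -170*(43 - 49) = -170*(-6) = 1020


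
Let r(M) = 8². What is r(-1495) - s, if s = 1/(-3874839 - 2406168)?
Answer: 401984449/6281007 ≈ 64.000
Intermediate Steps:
r(M) = 64
s = -1/6281007 (s = 1/(-6281007) = -1/6281007 ≈ -1.5921e-7)
r(-1495) - s = 64 - 1*(-1/6281007) = 64 + 1/6281007 = 401984449/6281007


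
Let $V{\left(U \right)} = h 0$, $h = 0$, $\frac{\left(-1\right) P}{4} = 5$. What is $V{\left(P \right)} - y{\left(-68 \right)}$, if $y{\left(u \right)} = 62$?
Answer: $-62$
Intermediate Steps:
$P = -20$ ($P = \left(-4\right) 5 = -20$)
$V{\left(U \right)} = 0$ ($V{\left(U \right)} = 0 \cdot 0 = 0$)
$V{\left(P \right)} - y{\left(-68 \right)} = 0 - 62 = -62$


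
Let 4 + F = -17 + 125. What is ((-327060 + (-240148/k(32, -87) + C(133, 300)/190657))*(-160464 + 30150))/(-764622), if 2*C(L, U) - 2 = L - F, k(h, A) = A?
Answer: -233662138051979009/4227635562966 ≈ -55270.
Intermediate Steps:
F = 104 (F = -4 + (-17 + 125) = -4 + 108 = 104)
C(L, U) = -51 + L/2 (C(L, U) = 1 + (L - 1*104)/2 = 1 + (L - 104)/2 = 1 + (-104 + L)/2 = 1 + (-52 + L/2) = -51 + L/2)
((-327060 + (-240148/k(32, -87) + C(133, 300)/190657))*(-160464 + 30150))/(-764622) = ((-327060 + (-240148/(-87) + (-51 + (½)*133)/190657))*(-160464 + 30150))/(-764622) = ((-327060 + (-240148*(-1/87) + (-51 + 133/2)*(1/190657)))*(-130314))*(-1/764622) = ((-327060 + (240148/87 + (31/2)*(1/190657)))*(-130314))*(-1/764622) = ((-327060 + (240148/87 + 31/381314))*(-130314))*(-1/764622) = ((-327060 + 91571797169/33174318)*(-130314))*(-1/764622) = -10758420647911/33174318*(-130314)*(-1/764622) = (233662138051979009/5529053)*(-1/764622) = -233662138051979009/4227635562966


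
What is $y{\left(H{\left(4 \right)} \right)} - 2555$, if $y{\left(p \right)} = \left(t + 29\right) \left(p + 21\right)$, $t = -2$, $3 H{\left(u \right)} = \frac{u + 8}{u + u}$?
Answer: $- \frac{3949}{2} \approx -1974.5$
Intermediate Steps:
$H{\left(u \right)} = \frac{8 + u}{6 u}$ ($H{\left(u \right)} = \frac{\left(u + 8\right) \frac{1}{u + u}}{3} = \frac{\left(8 + u\right) \frac{1}{2 u}}{3} = \frac{\frac{1}{2} \frac{1}{u} \left(8 + u\right)}{3} = \frac{8 + u}{6 u}$)
$y{\left(p \right)} = 567 + 27 p$ ($y{\left(p \right)} = \left(-2 + 29\right) \left(p + 21\right) = 27 \left(21 + p\right) = 567 + 27 p$)
$y{\left(H{\left(4 \right)} \right)} - 2555 = \left(567 + 27 \frac{8 + 4}{6 \cdot 4}\right) - 2555 = \left(567 + 27 \cdot \frac{1}{6} \cdot \frac{1}{4} \cdot 12\right) - 2555 = \left(567 + 27 \cdot \frac{1}{2}\right) - 2555 = \left(567 + \frac{27}{2}\right) - 2555 = \frac{1161}{2} - 2555 = - \frac{3949}{2}$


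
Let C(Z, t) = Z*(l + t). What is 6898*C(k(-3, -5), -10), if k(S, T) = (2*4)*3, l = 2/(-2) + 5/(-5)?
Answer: -1986624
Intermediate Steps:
l = -2 (l = 2*(-1/2) + 5*(-1/5) = -1 - 1 = -2)
k(S, T) = 24 (k(S, T) = 8*3 = 24)
C(Z, t) = Z*(-2 + t)
6898*C(k(-3, -5), -10) = 6898*(24*(-2 - 10)) = 6898*(24*(-12)) = 6898*(-288) = -1986624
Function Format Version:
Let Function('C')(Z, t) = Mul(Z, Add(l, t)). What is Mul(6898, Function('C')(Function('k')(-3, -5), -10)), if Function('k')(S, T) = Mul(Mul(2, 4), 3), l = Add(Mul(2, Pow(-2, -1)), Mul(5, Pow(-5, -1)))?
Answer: -1986624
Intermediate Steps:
l = -2 (l = Add(Mul(2, Rational(-1, 2)), Mul(5, Rational(-1, 5))) = Add(-1, -1) = -2)
Function('k')(S, T) = 24 (Function('k')(S, T) = Mul(8, 3) = 24)
Function('C')(Z, t) = Mul(Z, Add(-2, t))
Mul(6898, Function('C')(Function('k')(-3, -5), -10)) = Mul(6898, Mul(24, Add(-2, -10))) = Mul(6898, Mul(24, -12)) = Mul(6898, -288) = -1986624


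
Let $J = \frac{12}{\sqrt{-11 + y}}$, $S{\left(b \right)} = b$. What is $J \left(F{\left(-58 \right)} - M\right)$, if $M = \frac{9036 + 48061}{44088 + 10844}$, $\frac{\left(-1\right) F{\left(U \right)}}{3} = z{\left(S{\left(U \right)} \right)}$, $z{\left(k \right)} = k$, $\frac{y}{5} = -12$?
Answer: $- \frac{28503213 i \sqrt{71}}{975043} \approx - 246.32 i$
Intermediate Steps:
$y = -60$ ($y = 5 \left(-12\right) = -60$)
$F{\left(U \right)} = - 3 U$
$M = \frac{57097}{54932} \approx 1.0394$
$J = - \frac{12 i \sqrt{71}}{71}$ ($J = \frac{12}{\sqrt{-11 - 60}} = \frac{12}{\sqrt{-71}} = \frac{12}{i \sqrt{71}} = 12 \left(- \frac{i \sqrt{71}}{71}\right) = - \frac{12 i \sqrt{71}}{71} \approx - 1.4241 i$)
$J \left(F{\left(-58 \right)} - M\right) = - \frac{12 i \sqrt{71}}{71} \left(\left(-3\right) \left(-58\right) - \frac{57097}{54932}\right) = - \frac{12 i \sqrt{71}}{71} \left(174 - \frac{57097}{54932}\right) = - \frac{12 i \sqrt{71}}{71} \cdot \frac{9501071}{54932} = - \frac{28503213 i \sqrt{71}}{975043}$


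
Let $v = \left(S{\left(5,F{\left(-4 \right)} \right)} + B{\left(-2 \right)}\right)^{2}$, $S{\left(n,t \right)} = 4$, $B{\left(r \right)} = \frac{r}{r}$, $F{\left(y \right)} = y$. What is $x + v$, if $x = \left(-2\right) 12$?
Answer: $1$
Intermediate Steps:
$B{\left(r \right)} = 1$
$v = 25$ ($v = \left(4 + 1\right)^{2} = 5^{2} = 25$)
$x = -24$
$x + v = -24 + 25 = 1$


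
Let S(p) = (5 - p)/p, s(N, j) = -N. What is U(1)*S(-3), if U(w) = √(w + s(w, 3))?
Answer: 0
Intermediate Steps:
S(p) = (5 - p)/p
U(w) = 0 (U(w) = √(w - w) = √0 = 0)
U(1)*S(-3) = 0*((5 - 1*(-3))/(-3)) = 0*(-(5 + 3)/3) = 0*(-⅓*8) = 0*(-8/3) = 0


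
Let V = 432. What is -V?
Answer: -432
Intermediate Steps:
-V = -1*432 = -432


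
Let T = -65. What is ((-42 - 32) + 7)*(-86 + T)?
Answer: 10117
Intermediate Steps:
((-42 - 32) + 7)*(-86 + T) = ((-42 - 32) + 7)*(-86 - 65) = (-74 + 7)*(-151) = -67*(-151) = 10117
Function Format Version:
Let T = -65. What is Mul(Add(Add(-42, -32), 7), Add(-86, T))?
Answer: 10117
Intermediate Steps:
Mul(Add(Add(-42, -32), 7), Add(-86, T)) = Mul(Add(Add(-42, -32), 7), Add(-86, -65)) = Mul(Add(-74, 7), -151) = Mul(-67, -151) = 10117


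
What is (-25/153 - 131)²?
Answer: 402724624/23409 ≈ 17204.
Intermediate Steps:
(-25/153 - 131)² = (-20068/153)² = 402724624/23409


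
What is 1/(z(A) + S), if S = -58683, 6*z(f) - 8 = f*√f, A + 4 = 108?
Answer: -528135/30991560809 - 312*√26/30991560809 ≈ -1.7093e-5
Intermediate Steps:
A = 104 (A = -4 + 108 = 104)
z(f) = 4/3 + f^(3/2)/6 (z(f) = 4/3 + (f*√f)/6 = 4/3 + f^(3/2)/6)
1/(z(A) + S) = 1/((4/3 + 104^(3/2)/6) - 58683) = 1/((4/3 + (208*√26)/6) - 58683) = 1/((4/3 + 104*√26/3) - 58683) = 1/(-176045/3 + 104*√26/3)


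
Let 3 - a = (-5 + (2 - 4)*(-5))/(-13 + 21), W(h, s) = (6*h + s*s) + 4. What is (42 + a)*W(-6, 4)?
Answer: -710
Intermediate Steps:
W(h, s) = 4 + s² + 6*h (W(h, s) = (6*h + s²) + 4 = (s² + 6*h) + 4 = 4 + s² + 6*h)
a = 19/8 (a = 3 - (-5 + (2 - 4)*(-5))/(-13 + 21) = 3 - (-5 - 2*(-5))/8 = 3 - (-5 + 10)/8 = 3 - 5/8 = 19/8 ≈ 2.3750)
(42 + a)*W(-6, 4) = (42 + 19/8)*(4 + 4² + 6*(-6)) = 355*(4 + 16 - 36)/8 = (355/8)*(-16) = -710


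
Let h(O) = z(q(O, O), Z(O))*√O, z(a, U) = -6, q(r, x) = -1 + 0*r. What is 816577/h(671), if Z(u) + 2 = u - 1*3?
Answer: -816577*√671/4026 ≈ -5253.9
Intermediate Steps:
q(r, x) = -1 (q(r, x) = -1 + 0 = -1)
Z(u) = -5 + u (Z(u) = -2 + (u - 1*3) = -2 + (u - 3) = -2 + (-3 + u) = -5 + u)
h(O) = -6*√O
816577/h(671) = 816577/((-6*√671)) = 816577*(-√671/4026) = -816577*√671/4026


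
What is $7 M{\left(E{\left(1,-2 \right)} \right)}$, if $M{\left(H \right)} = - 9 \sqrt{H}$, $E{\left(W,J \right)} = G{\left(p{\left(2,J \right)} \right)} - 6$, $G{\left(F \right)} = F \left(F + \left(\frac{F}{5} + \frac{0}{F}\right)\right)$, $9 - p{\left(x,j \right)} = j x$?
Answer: $- \frac{126 \sqrt{1230}}{5} \approx -883.8$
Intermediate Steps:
$p{\left(x,j \right)} = 9 - j x$
$G{\left(F \right)} = \frac{6 F^{2}}{5}$ ($G{\left(F \right)} = F \left(F + \left(F \frac{1}{5} + 0\right)\right) = F \left(F + \left(\frac{F}{5} + 0\right)\right) = F \left(F + \frac{F}{5}\right) = F \frac{6 F}{5} = \frac{6 F^{2}}{5}$)
$E{\left(W,J \right)} = -6 + \frac{6 \left(9 - 2 J\right)^{2}}{5}$ ($E{\left(W,J \right)} = \frac{6 \left(9 - J 2\right)^{2}}{5} - 6 = \frac{6 \left(9 - 2 J\right)^{2}}{5} - 6 = -6 + \frac{6 \left(9 - 2 J\right)^{2}}{5}$)
$7 M{\left(E{\left(1,-2 \right)} \right)} = 7 \left(- 9 \sqrt{-6 + \frac{6 \left(-9 + 2 \left(-2\right)\right)^{2}}{5}}\right) = 7 \left(- 9 \sqrt{-6 + \frac{6 \left(-9 - 4\right)^{2}}{5}}\right) = 7 \left(- 9 \sqrt{-6 + \frac{6 \left(-13\right)^{2}}{5}}\right) = 7 \left(- 9 \sqrt{-6 + \frac{6}{5} \cdot 169}\right) = 7 \left(- 9 \sqrt{-6 + \frac{1014}{5}}\right) = 7 \left(- 9 \sqrt{\frac{984}{5}}\right) = 7 \left(- 9 \frac{2 \sqrt{1230}}{5}\right) = 7 \left(- \frac{18 \sqrt{1230}}{5}\right) = - \frac{126 \sqrt{1230}}{5}$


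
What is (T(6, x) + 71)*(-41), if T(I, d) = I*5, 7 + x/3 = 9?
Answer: -4141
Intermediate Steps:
x = 6 (x = -21 + 3*9 = -21 + 27 = 6)
T(I, d) = 5*I
(T(6, x) + 71)*(-41) = (5*6 + 71)*(-41) = (30 + 71)*(-41) = 101*(-41) = -4141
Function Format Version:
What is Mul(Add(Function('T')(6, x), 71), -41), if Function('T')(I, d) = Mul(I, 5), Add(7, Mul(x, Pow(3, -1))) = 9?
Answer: -4141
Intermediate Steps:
x = 6 (x = Add(-21, Mul(3, 9)) = Add(-21, 27) = 6)
Function('T')(I, d) = Mul(5, I)
Mul(Add(Function('T')(6, x), 71), -41) = Mul(Add(Mul(5, 6), 71), -41) = Mul(Add(30, 71), -41) = Mul(101, -41) = -4141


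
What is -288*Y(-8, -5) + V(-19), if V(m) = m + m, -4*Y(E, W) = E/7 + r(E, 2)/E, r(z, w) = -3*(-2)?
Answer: -1220/7 ≈ -174.29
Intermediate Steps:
r(z, w) = 6
Y(E, W) = -3/(2*E) - E/28 (Y(E, W) = -(E/7 + 6/E)/4 = -(6/E + E/7)/4 = -3/(2*E) - E/28)
V(m) = 2*m
-288*Y(-8, -5) + V(-19) = -72*(-42 - 1*(-8)**2)/(7*(-8)) + 2*(-19) = -72*(-1)*(-42 - 1*64)/(7*8) - 38 = -72*(-1)*(-42 - 64)/(7*8) - 38 = -72*(-1)*(-106)/(7*8) - 38 = -288*53/112 - 38 = -954/7 - 38 = -1220/7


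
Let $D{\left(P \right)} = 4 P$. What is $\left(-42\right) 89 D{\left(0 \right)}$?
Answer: $0$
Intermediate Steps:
$\left(-42\right) 89 D{\left(0 \right)} = \left(-42\right) 89 \cdot 4 \cdot 0 = \left(-3738\right) 0 = 0$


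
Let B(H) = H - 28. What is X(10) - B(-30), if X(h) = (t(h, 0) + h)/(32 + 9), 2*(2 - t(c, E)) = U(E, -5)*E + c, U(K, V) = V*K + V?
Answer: 2385/41 ≈ 58.171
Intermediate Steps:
U(K, V) = V + K*V (U(K, V) = K*V + V = V + K*V)
t(c, E) = 2 - c/2 - E*(-5 - 5*E)/2 (t(c, E) = 2 - ((-5*(1 + E))*E + c)/2 = 2 - ((-5 - 5*E)*E + c)/2 = 2 - (E*(-5 - 5*E) + c)/2 = 2 - (c + E*(-5 - 5*E))/2 = 2 + (-c/2 - E*(-5 - 5*E)/2) = 2 - c/2 - E*(-5 - 5*E)/2)
X(h) = 2/41 + h/82 (X(h) = ((2 - h/2 + (5/2)*0*(1 + 0)) + h)/(32 + 9) = ((2 - h/2 + (5/2)*0*1) + h)/41 = ((2 - h/2 + 0) + h)*(1/41) = ((2 - h/2) + h)*(1/41) = (2 + h/2)*(1/41) = 2/41 + h/82)
B(H) = -28 + H
X(10) - B(-30) = (2/41 + (1/82)*10) - (-28 - 30) = (2/41 + 5/41) - 1*(-58) = 7/41 + 58 = 2385/41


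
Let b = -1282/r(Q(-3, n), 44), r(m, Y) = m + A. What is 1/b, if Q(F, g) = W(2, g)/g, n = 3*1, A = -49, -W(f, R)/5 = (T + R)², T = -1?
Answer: 167/3846 ≈ 0.043422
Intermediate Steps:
W(f, R) = -5*(-1 + R)²
n = 3
Q(F, g) = -5*(-1 + g)²/g (Q(F, g) = (-5*(-1 + g)²)/g = -5*(-1 + g)²/g)
r(m, Y) = -49 + m (r(m, Y) = m - 49 = -49 + m)
b = 3846/167 (b = -1282/(-49 - 5*(-1 + 3)²/3) = -1282/(-49 - 5*⅓*2²) = -1282/(-49 - 5*⅓*4) = -1282/(-49 - 20/3) = -1282/(-167/3) = -1282*(-3/167) = 3846/167 ≈ 23.030)
1/b = 1/(3846/167) = 167/3846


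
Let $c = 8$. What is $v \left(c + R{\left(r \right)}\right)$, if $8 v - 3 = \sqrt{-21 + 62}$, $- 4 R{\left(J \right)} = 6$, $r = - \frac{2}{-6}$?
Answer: $\frac{39}{16} + \frac{13 \sqrt{41}}{16} \approx 7.64$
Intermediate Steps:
$r = \frac{1}{3}$ ($r = \left(-2\right) \left(- \frac{1}{6}\right) = \frac{1}{3} \approx 0.33333$)
$R{\left(J \right)} = - \frac{3}{2}$ ($R{\left(J \right)} = \left(- \frac{1}{4}\right) 6 = - \frac{3}{2}$)
$v = \frac{3}{8} + \frac{\sqrt{41}}{8}$ ($v = \frac{3}{8} + \frac{\sqrt{-21 + 62}}{8} = \frac{3}{8} + \frac{\sqrt{41}}{8} \approx 1.1754$)
$v \left(c + R{\left(r \right)}\right) = \left(\frac{3}{8} + \frac{\sqrt{41}}{8}\right) \left(8 - \frac{3}{2}\right) = \left(\frac{3}{8} + \frac{\sqrt{41}}{8}\right) \frac{13}{2} = \frac{39}{16} + \frac{13 \sqrt{41}}{16}$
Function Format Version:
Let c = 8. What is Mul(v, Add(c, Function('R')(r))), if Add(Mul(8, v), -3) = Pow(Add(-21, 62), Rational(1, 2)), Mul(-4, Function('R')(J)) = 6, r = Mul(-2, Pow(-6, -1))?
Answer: Add(Rational(39, 16), Mul(Rational(13, 16), Pow(41, Rational(1, 2)))) ≈ 7.6400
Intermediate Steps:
r = Rational(1, 3) (r = Mul(-2, Rational(-1, 6)) = Rational(1, 3) ≈ 0.33333)
Function('R')(J) = Rational(-3, 2) (Function('R')(J) = Mul(Rational(-1, 4), 6) = Rational(-3, 2))
v = Add(Rational(3, 8), Mul(Rational(1, 8), Pow(41, Rational(1, 2)))) (v = Add(Rational(3, 8), Mul(Rational(1, 8), Pow(Add(-21, 62), Rational(1, 2)))) = Add(Rational(3, 8), Mul(Rational(1, 8), Pow(41, Rational(1, 2)))) ≈ 1.1754)
Mul(v, Add(c, Function('R')(r))) = Mul(Add(Rational(3, 8), Mul(Rational(1, 8), Pow(41, Rational(1, 2)))), Add(8, Rational(-3, 2))) = Mul(Add(Rational(3, 8), Mul(Rational(1, 8), Pow(41, Rational(1, 2)))), Rational(13, 2)) = Add(Rational(39, 16), Mul(Rational(13, 16), Pow(41, Rational(1, 2))))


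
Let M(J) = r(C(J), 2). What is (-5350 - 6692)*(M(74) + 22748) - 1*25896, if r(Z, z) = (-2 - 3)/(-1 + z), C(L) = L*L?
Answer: -273897102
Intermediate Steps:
C(L) = L²
r(Z, z) = -5/(-1 + z)
M(J) = -5 (M(J) = -5/(-1 + 2) = -5/1 = -5*1 = -5)
(-5350 - 6692)*(M(74) + 22748) - 1*25896 = (-5350 - 6692)*(-5 + 22748) - 1*25896 = -12042*22743 - 25896 = -273871206 - 25896 = -273897102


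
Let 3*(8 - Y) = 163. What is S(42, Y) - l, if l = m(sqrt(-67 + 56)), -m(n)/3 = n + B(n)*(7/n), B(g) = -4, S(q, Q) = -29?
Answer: -29 + 117*I*sqrt(11)/11 ≈ -29.0 + 35.277*I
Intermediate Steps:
Y = -139/3 (Y = 8 - 1/3*163 = 8 - 163/3 = -139/3 ≈ -46.333)
m(n) = -3*n + 84/n (m(n) = -3*(n - 28/n) = -3*n + 84/n)
l = -117*I*sqrt(11)/11 (l = -3*sqrt(-67 + 56) + 84/(sqrt(-67 + 56)) = -3*I*sqrt(11) + 84/(sqrt(-11)) = -3*I*sqrt(11) + 84/((I*sqrt(11))) = -3*I*sqrt(11) + 84*(-I*sqrt(11)/11) = -3*I*sqrt(11) - 84*I*sqrt(11)/11 = -117*I*sqrt(11)/11 ≈ -35.277*I)
S(42, Y) - l = -29 - (-117)*I*sqrt(11)/11 = -29 + 117*I*sqrt(11)/11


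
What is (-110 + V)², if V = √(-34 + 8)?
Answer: (110 - I*√26)² ≈ 12074.0 - 1121.8*I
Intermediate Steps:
V = I*√26 (V = √(-26) = I*√26 ≈ 5.099*I)
(-110 + V)² = (-110 + I*√26)²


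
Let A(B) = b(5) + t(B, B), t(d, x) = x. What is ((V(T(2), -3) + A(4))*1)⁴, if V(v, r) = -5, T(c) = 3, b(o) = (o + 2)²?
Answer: 5308416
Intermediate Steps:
b(o) = (2 + o)²
A(B) = 49 + B (A(B) = (2 + 5)² + B = 7² + B = 49 + B)
((V(T(2), -3) + A(4))*1)⁴ = ((-5 + (49 + 4))*1)⁴ = ((-5 + 53)*1)⁴ = (48*1)⁴ = 48⁴ = 5308416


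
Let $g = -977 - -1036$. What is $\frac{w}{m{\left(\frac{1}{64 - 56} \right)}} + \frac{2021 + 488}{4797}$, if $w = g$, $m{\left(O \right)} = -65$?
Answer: $- \frac{9226}{23985} \approx -0.38466$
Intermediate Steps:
$g = 59$ ($g = -977 + 1036 = 59$)
$w = 59$
$\frac{w}{m{\left(\frac{1}{64 - 56} \right)}} + \frac{2021 + 488}{4797} = \frac{59}{-65} + \frac{2021 + 488}{4797} = 59 \left(- \frac{1}{65}\right) + 2509 \cdot \frac{1}{4797} = - \frac{59}{65} + \frac{193}{369} = - \frac{9226}{23985}$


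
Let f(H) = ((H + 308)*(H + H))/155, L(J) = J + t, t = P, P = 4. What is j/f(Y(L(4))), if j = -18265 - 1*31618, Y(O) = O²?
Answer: -249415/1536 ≈ -162.38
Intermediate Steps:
t = 4
L(J) = 4 + J (L(J) = J + 4 = 4 + J)
j = -49883 (j = -18265 - 31618 = -49883)
f(H) = 2*H*(308 + H)/155 (f(H) = ((308 + H)*(2*H))*(1/155) = (2*H*(308 + H))*(1/155) = 2*H*(308 + H)/155)
j/f(Y(L(4))) = -49883*155/(2*(4 + 4)²*(308 + (4 + 4)²)) = -49883*155/(128*(308 + 8²)) = -49883*155/(128*(308 + 64)) = -49883/((2/155)*64*372) = -49883/1536/5 = -49883*5/1536 = -249415/1536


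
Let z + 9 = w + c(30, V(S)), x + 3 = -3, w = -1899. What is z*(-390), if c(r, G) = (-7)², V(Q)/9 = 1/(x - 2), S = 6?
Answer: 725010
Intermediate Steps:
x = -6 (x = -3 - 3 = -6)
V(Q) = -9/8 (V(Q) = 9/(-6 - 2) = 9/(-8) = 9*(-⅛) = -9/8)
c(r, G) = 49
z = -1859 (z = -9 + (-1899 + 49) = -9 - 1850 = -1859)
z*(-390) = -1859*(-390) = 725010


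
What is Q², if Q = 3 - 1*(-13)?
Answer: 256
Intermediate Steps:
Q = 16 (Q = 3 + 13 = 16)
Q² = 16² = 256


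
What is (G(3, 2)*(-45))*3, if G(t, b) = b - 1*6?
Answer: 540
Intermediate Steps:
G(t, b) = -6 + b (G(t, b) = b - 6 = -6 + b)
(G(3, 2)*(-45))*3 = ((-6 + 2)*(-45))*3 = -4*(-45)*3 = 180*3 = 540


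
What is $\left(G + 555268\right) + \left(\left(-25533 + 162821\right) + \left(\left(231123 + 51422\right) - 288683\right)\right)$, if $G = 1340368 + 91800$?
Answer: $2118586$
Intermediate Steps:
$G = 1432168$
$\left(G + 555268\right) + \left(\left(-25533 + 162821\right) + \left(\left(231123 + 51422\right) - 288683\right)\right) = \left(1432168 + 555268\right) + \left(\left(-25533 + 162821\right) + \left(\left(231123 + 51422\right) - 288683\right)\right) = 1987436 + \left(137288 + \left(282545 - 288683\right)\right) = 1987436 + \left(137288 - 6138\right) = 1987436 + 131150 = 2118586$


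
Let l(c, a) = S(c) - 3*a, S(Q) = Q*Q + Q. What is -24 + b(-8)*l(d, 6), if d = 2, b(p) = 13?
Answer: -180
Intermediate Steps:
S(Q) = Q + Q**2 (S(Q) = Q**2 + Q = Q + Q**2)
l(c, a) = -3*a + c*(1 + c) (l(c, a) = c*(1 + c) - 3*a = -3*a + c*(1 + c))
-24 + b(-8)*l(d, 6) = -24 + 13*(-3*6 + 2*(1 + 2)) = -24 + 13*(-18 + 2*3) = -24 + 13*(-18 + 6) = -24 + 13*(-12) = -24 - 156 = -180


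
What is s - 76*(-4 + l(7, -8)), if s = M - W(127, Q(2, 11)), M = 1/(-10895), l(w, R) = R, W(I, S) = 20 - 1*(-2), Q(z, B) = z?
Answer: 9696549/10895 ≈ 890.00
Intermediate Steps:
W(I, S) = 22 (W(I, S) = 20 + 2 = 22)
M = -1/10895 ≈ -9.1785e-5
s = -239691/10895 (s = -1/10895 - 1*22 = -1/10895 - 22 = -239691/10895 ≈ -22.000)
s - 76*(-4 + l(7, -8)) = -239691/10895 - 76*(-4 - 8) = -239691/10895 - 76*(-12) = -239691/10895 - 1*(-912) = -239691/10895 + 912 = 9696549/10895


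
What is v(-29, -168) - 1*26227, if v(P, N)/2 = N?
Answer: -26563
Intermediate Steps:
v(P, N) = 2*N
v(-29, -168) - 1*26227 = 2*(-168) - 1*26227 = -336 - 26227 = -26563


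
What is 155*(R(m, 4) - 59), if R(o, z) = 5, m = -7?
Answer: -8370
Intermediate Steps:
155*(R(m, 4) - 59) = 155*(5 - 59) = 155*(-54) = -8370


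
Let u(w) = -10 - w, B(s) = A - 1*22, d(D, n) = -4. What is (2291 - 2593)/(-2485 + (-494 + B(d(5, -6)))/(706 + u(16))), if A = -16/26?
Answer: 667420/5493529 ≈ 0.12149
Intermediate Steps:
A = -8/13 (A = -16*1/26 = -8/13 ≈ -0.61539)
B(s) = -294/13 (B(s) = -8/13 - 1*22 = -8/13 - 22 = -294/13)
(2291 - 2593)/(-2485 + (-494 + B(d(5, -6)))/(706 + u(16))) = (2291 - 2593)/(-2485 + (-494 - 294/13)/(706 + (-10 - 1*16))) = -302/(-2485 - 6716/(13*(706 + (-10 - 16)))) = -302/(-2485 - 6716/(13*(706 - 26))) = -302/(-2485 - 6716/13/680) = -302/(-2485 - 6716/13*1/680) = -302/(-2485 - 1679/2210) = -302/(-5493529/2210) = -302*(-2210/5493529) = 667420/5493529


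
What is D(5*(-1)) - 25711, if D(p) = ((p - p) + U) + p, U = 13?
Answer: -25703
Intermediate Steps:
D(p) = 13 + p (D(p) = ((p - p) + 13) + p = (0 + 13) + p = 13 + p)
D(5*(-1)) - 25711 = (13 + 5*(-1)) - 25711 = (13 - 5) - 25711 = 8 - 25711 = -25703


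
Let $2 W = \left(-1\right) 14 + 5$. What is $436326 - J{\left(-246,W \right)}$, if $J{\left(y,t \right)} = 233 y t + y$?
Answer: $178641$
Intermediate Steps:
$W = - \frac{9}{2}$ ($W = \frac{\left(-1\right) 14 + 5}{2} = \frac{-14 + 5}{2} = \frac{1}{2} \left(-9\right) = - \frac{9}{2} \approx -4.5$)
$J{\left(y,t \right)} = y + 233 t y$ ($J{\left(y,t \right)} = 233 t y + y = y + 233 t y$)
$436326 - J{\left(-246,W \right)} = 436326 - - 246 \left(1 + 233 \left(- \frac{9}{2}\right)\right) = 436326 - - 246 \left(1 - \frac{2097}{2}\right) = 436326 - \left(-246\right) \left(- \frac{2095}{2}\right) = 436326 - 257685 = 178641$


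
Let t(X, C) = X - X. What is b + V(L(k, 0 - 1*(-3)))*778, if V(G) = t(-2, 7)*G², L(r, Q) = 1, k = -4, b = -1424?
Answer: -1424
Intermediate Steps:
t(X, C) = 0
V(G) = 0 (V(G) = 0*G² = 0)
b + V(L(k, 0 - 1*(-3)))*778 = -1424 + 0*778 = -1424 + 0 = -1424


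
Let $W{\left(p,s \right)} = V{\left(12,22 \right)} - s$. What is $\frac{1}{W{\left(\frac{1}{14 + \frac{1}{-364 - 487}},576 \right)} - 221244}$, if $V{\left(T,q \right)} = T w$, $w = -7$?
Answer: $- \frac{1}{221904} \approx -4.5065 \cdot 10^{-6}$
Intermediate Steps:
$V{\left(T,q \right)} = - 7 T$ ($V{\left(T,q \right)} = T \left(-7\right) = - 7 T$)
$W{\left(p,s \right)} = -84 - s$ ($W{\left(p,s \right)} = \left(-7\right) 12 - s = -84 - s$)
$\frac{1}{W{\left(\frac{1}{14 + \frac{1}{-364 - 487}},576 \right)} - 221244} = \frac{1}{\left(-84 - 576\right) - 221244} = \frac{1}{-660 - 221244} = \frac{1}{-221904} = - \frac{1}{221904}$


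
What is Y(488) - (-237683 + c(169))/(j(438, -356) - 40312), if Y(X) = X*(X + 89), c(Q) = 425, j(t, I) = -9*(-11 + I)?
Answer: 1488658418/5287 ≈ 2.8157e+5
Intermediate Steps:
j(t, I) = 99 - 9*I
Y(X) = X*(89 + X)
Y(488) - (-237683 + c(169))/(j(438, -356) - 40312) = 488*(89 + 488) - (-237683 + 425)/((99 - 9*(-356)) - 40312) = 488*577 - (-237258)/((99 + 3204) - 40312) = 281576 - (-237258)/(3303 - 40312) = 281576 - (-237258)/(-37009) = 281576 - (-237258)*(-1)/37009 = 281576 - 1*33894/5287 = 281576 - 33894/5287 = 1488658418/5287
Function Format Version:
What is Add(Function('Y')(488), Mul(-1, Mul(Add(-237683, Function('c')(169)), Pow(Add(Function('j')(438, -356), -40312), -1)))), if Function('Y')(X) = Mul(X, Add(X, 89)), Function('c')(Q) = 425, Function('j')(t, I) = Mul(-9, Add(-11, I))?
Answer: Rational(1488658418, 5287) ≈ 2.8157e+5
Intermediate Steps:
Function('j')(t, I) = Add(99, Mul(-9, I))
Function('Y')(X) = Mul(X, Add(89, X))
Add(Function('Y')(488), Mul(-1, Mul(Add(-237683, Function('c')(169)), Pow(Add(Function('j')(438, -356), -40312), -1)))) = Add(Mul(488, Add(89, 488)), Mul(-1, Mul(Add(-237683, 425), Pow(Add(Add(99, Mul(-9, -356)), -40312), -1)))) = Add(Mul(488, 577), Mul(-1, Mul(-237258, Pow(Add(Add(99, 3204), -40312), -1)))) = Add(281576, Mul(-1, Mul(-237258, Pow(Add(3303, -40312), -1)))) = Add(281576, Mul(-1, Mul(-237258, Pow(-37009, -1)))) = Add(281576, Mul(-1, Mul(-237258, Rational(-1, 37009)))) = Add(281576, Mul(-1, Rational(33894, 5287))) = Add(281576, Rational(-33894, 5287)) = Rational(1488658418, 5287)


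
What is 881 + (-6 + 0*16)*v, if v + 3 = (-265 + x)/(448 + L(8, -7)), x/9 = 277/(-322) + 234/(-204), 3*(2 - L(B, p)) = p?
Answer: 3352929509/3714109 ≈ 902.75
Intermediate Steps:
L(B, p) = 2 - p/3
x = -49446/2737 (x = 9*(277/(-322) + 234/(-204)) = 9*(277*(-1/322) + 234*(-1/204)) = 9*(-277/322 - 39/34) = 9*(-5494/2737) = -49446/2737 ≈ -18.066)
v = -13466580/3714109 (v = -3 + (-265 - 49446/2737)/(448 + (2 - ⅓*(-7))) = -3 - 774751/(2737*(448 + (2 + 7/3))) = -3 - 774751/(2737*(448 + 13/3)) = -3 - 774751/(2737*1357/3) = -3 - 774751/2737*3/1357 = -3 - 2324253/3714109 = -13466580/3714109 ≈ -3.6258)
881 + (-6 + 0*16)*v = 881 + (-6 + 0*16)*(-13466580/3714109) = 881 + (-6 + 0)*(-13466580/3714109) = 881 - 6*(-13466580/3714109) = 881 + 80799480/3714109 = 3352929509/3714109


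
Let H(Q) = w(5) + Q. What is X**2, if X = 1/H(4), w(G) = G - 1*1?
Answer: 1/64 ≈ 0.015625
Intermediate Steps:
w(G) = -1 + G (w(G) = G - 1 = -1 + G)
H(Q) = 4 + Q (H(Q) = (-1 + 5) + Q = 4 + Q)
X = 1/8 (X = 1/(4 + 4) = 1/8 ≈ 0.12500)
X**2 = (1/8)**2 = 1/64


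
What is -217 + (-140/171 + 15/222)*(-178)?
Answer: -527014/6327 ≈ -83.296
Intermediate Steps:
-217 + (-140/171 + 15/222)*(-178) = -217 + (-140*1/171 + 15*(1/222))*(-178) = -217 + (-140/171 + 5/74)*(-178) = -217 - 9505/12654*(-178) = -217 + 845945/6327 = -527014/6327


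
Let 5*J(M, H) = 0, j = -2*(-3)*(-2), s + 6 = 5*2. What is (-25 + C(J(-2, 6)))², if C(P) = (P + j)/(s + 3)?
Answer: 34969/49 ≈ 713.65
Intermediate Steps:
s = 4 (s = -6 + 5*2 = -6 + 10 = 4)
j = -12 (j = 6*(-2) = -12)
J(M, H) = 0 (J(M, H) = (⅕)*0 = 0)
C(P) = -12/7 + P/7 (C(P) = (P - 12)/(4 + 3) = (-12 + P)/7 = (-12 + P)*(⅐) = -12/7 + P/7)
(-25 + C(J(-2, 6)))² = (-25 + (-12/7 + (⅐)*0))² = (-25 + (-12/7 + 0))² = (-25 - 12/7)² = (-187/7)² = 34969/49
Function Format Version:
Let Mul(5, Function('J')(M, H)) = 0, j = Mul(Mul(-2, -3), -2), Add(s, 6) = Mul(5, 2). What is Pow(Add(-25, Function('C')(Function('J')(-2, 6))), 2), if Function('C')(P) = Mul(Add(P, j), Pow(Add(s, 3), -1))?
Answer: Rational(34969, 49) ≈ 713.65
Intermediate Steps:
s = 4 (s = Add(-6, Mul(5, 2)) = Add(-6, 10) = 4)
j = -12 (j = Mul(6, -2) = -12)
Function('J')(M, H) = 0 (Function('J')(M, H) = Mul(Rational(1, 5), 0) = 0)
Function('C')(P) = Add(Rational(-12, 7), Mul(Rational(1, 7), P)) (Function('C')(P) = Mul(Add(P, -12), Pow(Add(4, 3), -1)) = Mul(Add(-12, P), Pow(7, -1)) = Mul(Add(-12, P), Rational(1, 7)) = Add(Rational(-12, 7), Mul(Rational(1, 7), P)))
Pow(Add(-25, Function('C')(Function('J')(-2, 6))), 2) = Pow(Add(-25, Add(Rational(-12, 7), Mul(Rational(1, 7), 0))), 2) = Pow(Add(-25, Add(Rational(-12, 7), 0)), 2) = Pow(Add(-25, Rational(-12, 7)), 2) = Pow(Rational(-187, 7), 2) = Rational(34969, 49)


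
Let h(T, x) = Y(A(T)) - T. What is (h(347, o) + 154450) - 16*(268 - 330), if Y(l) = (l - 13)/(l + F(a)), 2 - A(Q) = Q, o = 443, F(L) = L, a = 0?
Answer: 53508133/345 ≈ 1.5510e+5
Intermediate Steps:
A(Q) = 2 - Q
Y(l) = (-13 + l)/l (Y(l) = (l - 13)/(l + 0) = (-13 + l)/l)
h(T, x) = -T + (-11 - T)/(2 - T) (h(T, x) = (-13 + (2 - T))/(2 - T) - T = (-11 - T)/(2 - T) - T = -T + (-11 - T)/(2 - T))
(h(347, o) + 154450) - 16*(268 - 330) = ((11 + 347 - 1*347*(-2 + 347))/(-2 + 347) + 154450) - 16*(268 - 330) = ((11 + 347 - 1*347*345)/345 + 154450) - 16*(-62) = ((11 + 347 - 119715)/345 + 154450) - 1*(-992) = ((1/345)*(-119357) + 154450) + 992 = (-119357/345 + 154450) + 992 = 53165893/345 + 992 = 53508133/345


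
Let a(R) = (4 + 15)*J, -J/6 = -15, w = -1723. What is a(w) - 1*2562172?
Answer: -2560462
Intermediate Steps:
J = 90 (J = -6*(-15) = 90)
a(R) = 1710 (a(R) = (4 + 15)*90 = 19*90 = 1710)
a(w) - 1*2562172 = 1710 - 1*2562172 = 1710 - 2562172 = -2560462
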